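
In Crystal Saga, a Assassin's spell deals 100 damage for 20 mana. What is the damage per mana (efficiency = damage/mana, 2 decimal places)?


Efficiency = damage / mana
= 100 / 20
= 5.00

5.00 dmg/mana


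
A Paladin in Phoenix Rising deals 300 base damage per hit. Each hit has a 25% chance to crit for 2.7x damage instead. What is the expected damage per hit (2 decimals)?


E[dmg] = base * (1 + crit_chance * (crit_mult - 1))
cc as decimal = 25/100 = 0.25
cm - 1 = 2.7 - 1 = 1.7
Bonus factor = 0.25 * 1.7 = 0.425
Total multiplier = 1 + 0.425 = 1.425
Expected damage = 300 * 1.425 = 427.50

427.50 damage


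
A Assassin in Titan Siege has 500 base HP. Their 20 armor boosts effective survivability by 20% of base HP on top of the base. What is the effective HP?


EHP = 500 * (1 + 20/100)
= 500 * (1 + 0.2)
= 500 * 1.2
= 600.0

600.0 EHP


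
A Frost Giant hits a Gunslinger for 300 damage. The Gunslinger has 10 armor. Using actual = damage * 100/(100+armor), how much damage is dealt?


actual = 300 * 100 / (100 + 10)
= 300 * 100 / 110
= 30000 / 110
= 272.73

272.73 damage


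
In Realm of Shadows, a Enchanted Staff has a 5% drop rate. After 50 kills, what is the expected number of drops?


Expected drops = kills * (drop_rate / 100)
= 50 * (5 / 100)
= 50 * 0.05
= 2.5

2.5 drops


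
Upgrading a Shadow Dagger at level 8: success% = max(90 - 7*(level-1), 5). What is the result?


raw_rate = 90 - 7 * (8 - 1)
= 90 - 7 * 7
= 90 - 49
= 41
Apply floor: max(41, 5) = 41%

41%


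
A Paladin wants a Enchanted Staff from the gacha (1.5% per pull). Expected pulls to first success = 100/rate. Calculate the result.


Expected pulls for a geometric distribution = 1/p = 100 / rate%
= 100 / 1.5
= 66.67

66.67 pulls


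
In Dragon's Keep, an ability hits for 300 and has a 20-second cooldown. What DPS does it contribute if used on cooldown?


DPS = damage / cooldown
= 300 / 20
= 15.00

15.00 DPS


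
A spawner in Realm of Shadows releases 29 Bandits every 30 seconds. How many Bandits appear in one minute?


Spawns per minute = count * (60 / interval)
= 29 * (60 / 30)
= 29 * 2.0
= 58.0

58.0 per minute


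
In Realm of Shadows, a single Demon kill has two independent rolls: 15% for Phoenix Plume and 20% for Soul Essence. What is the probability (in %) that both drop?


For independent events, P(both) = P(A) * P(B)
= 15% * 20%
= 300 / 100 %
= 3.0%

3.0%


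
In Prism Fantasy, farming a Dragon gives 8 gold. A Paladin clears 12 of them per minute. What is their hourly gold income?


Gold per minute = 8 * 12 = 96
Gold per hour = 96 * 60 = 5760

5760 gold/hour


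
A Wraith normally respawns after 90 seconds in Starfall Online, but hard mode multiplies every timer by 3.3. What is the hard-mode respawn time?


Respawn time = base * multiplier
= 90 * 3.3
= 297.0 seconds

297.0 seconds


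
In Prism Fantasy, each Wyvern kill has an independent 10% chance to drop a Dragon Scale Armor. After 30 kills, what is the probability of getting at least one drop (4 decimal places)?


P(at least one) = 1 - P(none) = 1 - (1-p)^n
p = 10/100 = 0.1
1 - p = 0.9
(1 - p)^30 = 0.9^30 = 0.042391
P(at least one) = 1 - 0.042391 = 0.9576

0.9576


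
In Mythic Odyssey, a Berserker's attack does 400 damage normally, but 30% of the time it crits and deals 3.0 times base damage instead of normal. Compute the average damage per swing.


E[dmg] = base * (1 + crit_chance * (crit_mult - 1))
cc as decimal = 30/100 = 0.3
cm - 1 = 3.0 - 1 = 2.0
Bonus factor = 0.3 * 2.0 = 0.6
Total multiplier = 1 + 0.6 = 1.6
Expected damage = 400 * 1.6 = 640.00

640.00 damage


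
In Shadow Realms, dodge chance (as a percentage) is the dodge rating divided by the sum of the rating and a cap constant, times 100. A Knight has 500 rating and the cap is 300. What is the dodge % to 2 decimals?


dodge% = 500 / (500 + 300) * 100
= 500 / 800 * 100
= 0.625 * 100
= 62.50%

62.50%


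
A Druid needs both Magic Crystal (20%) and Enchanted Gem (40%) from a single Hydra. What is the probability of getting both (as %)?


For independent events, P(both) = P(A) * P(B)
= 20% * 40%
= 800 / 100 %
= 8.0%

8.0%


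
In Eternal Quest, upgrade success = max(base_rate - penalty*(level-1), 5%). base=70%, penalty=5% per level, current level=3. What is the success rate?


raw_rate = 70 - 5 * (3 - 1)
= 70 - 5 * 2
= 70 - 10
= 60
Apply floor: max(60, 5) = 60%

60%


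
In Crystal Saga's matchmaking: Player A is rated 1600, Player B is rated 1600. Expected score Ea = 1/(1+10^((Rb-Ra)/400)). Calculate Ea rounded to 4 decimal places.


Elo expected score: Ea = 1/(1 + 10^((Rb-Ra)/400))
Rb - Ra = 1600 - 1600 = 0
(Rb-Ra)/400 = 0/400 = 0.0
10^0.0 = 1.0
Ea = 1/(1 + 1.0) = 1/2.0 = 0.5000

0.5000


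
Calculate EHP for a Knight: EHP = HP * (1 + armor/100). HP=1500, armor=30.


EHP = 1500 * (1 + 30/100)
= 1500 * (1 + 0.3)
= 1500 * 1.3
= 1950.0

1950.0 EHP


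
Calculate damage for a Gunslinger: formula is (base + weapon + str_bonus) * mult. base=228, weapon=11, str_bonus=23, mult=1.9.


Sum base + weapon + str = 228 + 11 + 23 = 262
Multiply by 1.9:
262 * 1.9 = 497.8

497.8 damage


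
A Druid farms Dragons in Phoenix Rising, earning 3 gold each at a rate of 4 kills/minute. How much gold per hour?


Gold per minute = 3 * 4 = 12
Gold per hour = 12 * 60 = 720

720 gold/hour


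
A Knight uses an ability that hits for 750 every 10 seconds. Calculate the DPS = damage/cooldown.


DPS = damage / cooldown
= 750 / 10
= 75.00

75.00 DPS


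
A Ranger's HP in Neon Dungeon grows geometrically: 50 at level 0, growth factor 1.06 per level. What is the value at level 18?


value = base * growth^level
= 50 * 1.06^18
= 50 * 2.854339
= 142.72

142.72 HP


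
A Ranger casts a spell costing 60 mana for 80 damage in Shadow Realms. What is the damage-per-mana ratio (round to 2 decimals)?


Efficiency = damage / mana
= 80 / 60
= 1.33

1.33 dmg/mana


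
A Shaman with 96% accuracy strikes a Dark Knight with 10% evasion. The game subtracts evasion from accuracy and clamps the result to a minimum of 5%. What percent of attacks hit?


accuracy - evasion = 96 - 10 = 86
Apply floor: max(86, 5) = 86
Hit chance = 86%

86%


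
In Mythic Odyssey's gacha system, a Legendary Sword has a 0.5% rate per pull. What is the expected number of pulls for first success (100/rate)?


Expected pulls for a geometric distribution = 1/p = 100 / rate%
= 100 / 0.5
= 200.0

200.0 pulls


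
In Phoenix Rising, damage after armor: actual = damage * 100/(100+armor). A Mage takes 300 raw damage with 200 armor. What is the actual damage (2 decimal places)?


actual = 300 * 100 / (100 + 200)
= 300 * 100 / 300
= 30000 / 300
= 100.00

100.00 damage


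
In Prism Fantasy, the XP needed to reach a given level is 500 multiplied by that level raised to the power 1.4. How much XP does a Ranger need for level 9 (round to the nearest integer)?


XP = 500 * level^1.4
Substitute level = 9:
XP = 500 * 9^1.4
= 500 * 21.674
= 10837

10837 XP


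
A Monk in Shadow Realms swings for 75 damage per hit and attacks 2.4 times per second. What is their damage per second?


DPS = damage * attack_speed
= 75 * 2.4
= 180.0

180.0 DPS


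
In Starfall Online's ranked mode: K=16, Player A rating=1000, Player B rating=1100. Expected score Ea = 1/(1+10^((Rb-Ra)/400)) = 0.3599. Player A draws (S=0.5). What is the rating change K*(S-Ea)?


Elo update: delta = K * (S - Ea), where S = 0.5 (draws)
S - Ea = 0.5 - 0.3599 = 0.1401
Rating change = 16 * 0.1401
= 2.24

2.24 rating points


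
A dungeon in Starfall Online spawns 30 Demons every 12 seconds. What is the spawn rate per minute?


Spawns per minute = count * (60 / interval)
= 30 * (60 / 12)
= 30 * 5.0
= 150.0

150.0 per minute


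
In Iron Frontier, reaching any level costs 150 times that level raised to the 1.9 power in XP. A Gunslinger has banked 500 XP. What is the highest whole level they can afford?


XP = 150 * level^1.9, so level = (XP / 150)^(1/1.9)
= (500 / 150)^(1/1.9)
= 3.3333^0.5263
= 1.8845
Floor: level = 1

level 1


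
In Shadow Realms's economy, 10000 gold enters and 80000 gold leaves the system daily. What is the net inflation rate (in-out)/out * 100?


Net gold = 10000 - 80000 = -70000
Inflation rate = net / sunk * 100 = -70000 / 80000 * 100
= -0.875 * 100
= -87.50%

-87.50%


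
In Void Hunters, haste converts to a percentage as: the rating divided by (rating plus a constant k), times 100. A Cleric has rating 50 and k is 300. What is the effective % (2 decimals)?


effective% = rating / (rating + k) * 100
= 50 / (50 + 300) * 100
= 50 / 350 * 100
= 0.142857 * 100
= 14.29%

14.29%


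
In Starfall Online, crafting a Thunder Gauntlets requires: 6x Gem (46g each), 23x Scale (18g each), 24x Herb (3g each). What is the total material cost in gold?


Cost breakdown:
  Gem: 6 * 46 = 276
  Scale: 23 * 18 = 414
  Herb: 24 * 3 = 72
Total = 276 + 414 + 72 = 762

762 gold


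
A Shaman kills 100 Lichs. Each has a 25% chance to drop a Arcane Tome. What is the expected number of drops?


Expected drops = kills * (drop_rate / 100)
= 100 * (25 / 100)
= 100 * 0.25
= 25.0

25.0 drops


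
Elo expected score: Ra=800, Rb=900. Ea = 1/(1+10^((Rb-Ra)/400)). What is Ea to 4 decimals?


Elo expected score: Ea = 1/(1 + 10^((Rb-Ra)/400))
Rb - Ra = 900 - 800 = 100
(Rb-Ra)/400 = 100/400 = 0.25
10^0.25 = 1.778279
Ea = 1/(1 + 1.778279) = 1/2.778279 = 0.3599

0.3599


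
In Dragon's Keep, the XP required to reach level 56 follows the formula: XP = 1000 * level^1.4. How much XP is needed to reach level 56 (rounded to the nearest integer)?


XP = 1000 * level^1.4
Substitute level = 56:
XP = 1000 * 56^1.4
= 1000 * 280.1968
= 280197

280197 XP


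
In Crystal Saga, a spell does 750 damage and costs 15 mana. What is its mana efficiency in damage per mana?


Efficiency = damage / mana
= 750 / 15
= 50.00

50.00 dmg/mana


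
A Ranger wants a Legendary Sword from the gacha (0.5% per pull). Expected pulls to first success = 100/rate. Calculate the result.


Expected pulls for a geometric distribution = 1/p = 100 / rate%
= 100 / 0.5
= 200.0

200.0 pulls


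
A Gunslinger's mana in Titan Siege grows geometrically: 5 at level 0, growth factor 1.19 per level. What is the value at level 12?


value = base * growth^level
= 5 * 1.19^12
= 5 * 8.064242
= 40.32

40.32 mana


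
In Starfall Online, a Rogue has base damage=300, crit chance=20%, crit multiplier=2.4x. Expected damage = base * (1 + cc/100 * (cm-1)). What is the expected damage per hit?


E[dmg] = base * (1 + crit_chance * (crit_mult - 1))
cc as decimal = 20/100 = 0.2
cm - 1 = 2.4 - 1 = 1.4
Bonus factor = 0.2 * 1.4 = 0.28
Total multiplier = 1 + 0.28 = 1.28
Expected damage = 300 * 1.28 = 384.00

384.00 damage


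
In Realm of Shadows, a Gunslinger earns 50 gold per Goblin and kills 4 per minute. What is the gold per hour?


Gold per minute = 50 * 4 = 200
Gold per hour = 200 * 60 = 12000

12000 gold/hour


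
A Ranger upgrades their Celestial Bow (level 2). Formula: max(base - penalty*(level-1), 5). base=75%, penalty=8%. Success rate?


raw_rate = 75 - 8 * (2 - 1)
= 75 - 8 * 1
= 75 - 8
= 67
Apply floor: max(67, 5) = 67%

67%


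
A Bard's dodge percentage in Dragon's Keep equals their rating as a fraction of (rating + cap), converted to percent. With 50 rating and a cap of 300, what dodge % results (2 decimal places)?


dodge% = 50 / (50 + 300) * 100
= 50 / 350 * 100
= 0.142857 * 100
= 14.29%

14.29%


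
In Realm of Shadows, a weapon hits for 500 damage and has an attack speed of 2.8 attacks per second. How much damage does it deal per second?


DPS = damage * attack_speed
= 500 * 2.8
= 1400.0

1400.0 DPS


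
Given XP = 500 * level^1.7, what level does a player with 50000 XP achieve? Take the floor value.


XP = 500 * level^1.7, so level = (XP / 500)^(1/1.7)
= (50000 / 500)^(1/1.7)
= 100.0^0.5882
= 15.0131
Floor: level = 15

level 15


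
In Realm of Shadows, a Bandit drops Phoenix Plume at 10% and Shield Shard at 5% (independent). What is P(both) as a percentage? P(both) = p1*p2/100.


For independent events, P(both) = P(A) * P(B)
= 10% * 5%
= 50 / 100 %
= 0.5%

0.5%


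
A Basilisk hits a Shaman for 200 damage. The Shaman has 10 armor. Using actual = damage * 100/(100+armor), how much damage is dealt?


actual = 200 * 100 / (100 + 10)
= 200 * 100 / 110
= 20000 / 110
= 181.82

181.82 damage


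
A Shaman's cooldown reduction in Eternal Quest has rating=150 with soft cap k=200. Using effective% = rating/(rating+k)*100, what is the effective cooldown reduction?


effective% = rating / (rating + k) * 100
= 150 / (150 + 200) * 100
= 150 / 350 * 100
= 0.428571 * 100
= 42.86%

42.86%


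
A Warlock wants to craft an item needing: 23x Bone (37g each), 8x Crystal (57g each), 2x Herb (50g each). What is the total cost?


Cost breakdown:
  Bone: 23 * 37 = 851
  Crystal: 8 * 57 = 456
  Herb: 2 * 50 = 100
Total = 851 + 456 + 100 = 1407

1407 gold


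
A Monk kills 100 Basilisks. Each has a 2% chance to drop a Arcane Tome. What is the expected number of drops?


Expected drops = kills * (drop_rate / 100)
= 100 * (2 / 100)
= 100 * 0.02
= 2.0

2.0 drops


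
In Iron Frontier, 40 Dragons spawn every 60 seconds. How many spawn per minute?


Spawns per minute = count * (60 / interval)
= 40 * (60 / 60)
= 40 * 1.0
= 40.0

40.0 per minute


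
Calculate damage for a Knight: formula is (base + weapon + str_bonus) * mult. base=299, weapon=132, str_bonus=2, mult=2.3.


Sum base + weapon + str = 299 + 132 + 2 = 433
Multiply by 2.3:
433 * 2.3 = 995.9

995.9 damage


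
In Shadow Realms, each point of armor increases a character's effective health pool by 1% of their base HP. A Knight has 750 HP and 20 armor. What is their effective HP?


EHP = 750 * (1 + 20/100)
= 750 * (1 + 0.2)
= 750 * 1.2
= 900.0

900.0 EHP


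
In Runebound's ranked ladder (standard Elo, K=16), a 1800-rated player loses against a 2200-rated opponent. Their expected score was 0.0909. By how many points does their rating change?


Elo update: delta = K * (S - Ea), where S = 0 (loses)
S - Ea = 0 - 0.0909 = -0.0909
Rating change = 16 * -0.0909
= -1.45

-1.45 rating points


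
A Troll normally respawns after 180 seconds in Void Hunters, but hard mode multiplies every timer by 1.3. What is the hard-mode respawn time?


Respawn time = base * multiplier
= 180 * 1.3
= 234.0 seconds

234.0 seconds


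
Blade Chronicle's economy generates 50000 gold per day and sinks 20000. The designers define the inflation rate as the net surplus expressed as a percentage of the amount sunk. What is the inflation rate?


Net gold = 50000 - 20000 = 30000
Inflation rate = net / sunk * 100 = 30000 / 20000 * 100
= 1.5 * 100
= 150.00%

150.00%


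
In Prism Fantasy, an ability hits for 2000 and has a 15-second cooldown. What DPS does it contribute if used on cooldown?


DPS = damage / cooldown
= 2000 / 15
= 133.33

133.33 DPS


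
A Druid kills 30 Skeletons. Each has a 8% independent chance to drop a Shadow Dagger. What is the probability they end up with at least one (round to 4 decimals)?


P(at least one) = 1 - P(none) = 1 - (1-p)^n
p = 8/100 = 0.08
1 - p = 0.92
(1 - p)^30 = 0.92^30 = 0.081966
P(at least one) = 1 - 0.081966 = 0.9180

0.9180


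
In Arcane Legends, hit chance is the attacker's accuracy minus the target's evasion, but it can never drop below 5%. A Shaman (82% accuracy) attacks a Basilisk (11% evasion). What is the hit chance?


accuracy - evasion = 82 - 11 = 71
Apply floor: max(71, 5) = 71
Hit chance = 71%

71%


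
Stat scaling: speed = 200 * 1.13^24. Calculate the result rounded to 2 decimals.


value = base * growth^level
= 200 * 1.13^24
= 200 * 18.788091
= 3757.62

3757.62 speed


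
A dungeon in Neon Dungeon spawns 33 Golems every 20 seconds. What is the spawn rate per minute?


Spawns per minute = count * (60 / interval)
= 33 * (60 / 20)
= 33 * 3.0
= 99.0

99.0 per minute


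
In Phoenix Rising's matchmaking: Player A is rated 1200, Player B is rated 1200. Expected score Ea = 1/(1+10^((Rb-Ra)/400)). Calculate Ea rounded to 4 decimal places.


Elo expected score: Ea = 1/(1 + 10^((Rb-Ra)/400))
Rb - Ra = 1200 - 1200 = 0
(Rb-Ra)/400 = 0/400 = 0.0
10^0.0 = 1.0
Ea = 1/(1 + 1.0) = 1/2.0 = 0.5000

0.5000


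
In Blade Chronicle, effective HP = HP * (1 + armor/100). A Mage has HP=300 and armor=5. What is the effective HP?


EHP = 300 * (1 + 5/100)
= 300 * (1 + 0.05)
= 300 * 1.05
= 315.0

315.0 EHP


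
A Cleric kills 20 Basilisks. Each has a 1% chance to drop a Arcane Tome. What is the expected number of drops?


Expected drops = kills * (drop_rate / 100)
= 20 * (1 / 100)
= 20 * 0.01
= 0.2

0.2 drops


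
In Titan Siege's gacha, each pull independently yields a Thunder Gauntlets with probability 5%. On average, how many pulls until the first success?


Expected pulls for a geometric distribution = 1/p = 100 / rate%
= 100 / 5
= 20.0

20.0 pulls


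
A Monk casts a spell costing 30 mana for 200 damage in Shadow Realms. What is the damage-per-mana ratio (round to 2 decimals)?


Efficiency = damage / mana
= 200 / 30
= 6.67

6.67 dmg/mana


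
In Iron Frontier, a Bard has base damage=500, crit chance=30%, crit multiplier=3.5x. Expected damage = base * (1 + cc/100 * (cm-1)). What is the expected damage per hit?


E[dmg] = base * (1 + crit_chance * (crit_mult - 1))
cc as decimal = 30/100 = 0.3
cm - 1 = 3.5 - 1 = 2.5
Bonus factor = 0.3 * 2.5 = 0.75
Total multiplier = 1 + 0.75 = 1.75
Expected damage = 500 * 1.75 = 875.00

875.00 damage


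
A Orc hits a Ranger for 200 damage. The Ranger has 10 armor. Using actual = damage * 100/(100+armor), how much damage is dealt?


actual = 200 * 100 / (100 + 10)
= 200 * 100 / 110
= 20000 / 110
= 181.82

181.82 damage


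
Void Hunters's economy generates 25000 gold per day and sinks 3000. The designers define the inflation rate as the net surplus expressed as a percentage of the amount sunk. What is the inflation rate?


Net gold = 25000 - 3000 = 22000
Inflation rate = net / sunk * 100 = 22000 / 3000 * 100
= 7.333333 * 100
= 733.33%

733.33%


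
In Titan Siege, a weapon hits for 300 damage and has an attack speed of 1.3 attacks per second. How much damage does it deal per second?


DPS = damage * attack_speed
= 300 * 1.3
= 390.0

390.0 DPS


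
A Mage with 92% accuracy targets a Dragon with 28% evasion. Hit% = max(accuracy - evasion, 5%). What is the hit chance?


accuracy - evasion = 92 - 28 = 64
Apply floor: max(64, 5) = 64
Hit chance = 64%

64%


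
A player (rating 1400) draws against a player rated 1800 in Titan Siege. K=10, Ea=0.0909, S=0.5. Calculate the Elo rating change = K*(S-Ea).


Elo update: delta = K * (S - Ea), where S = 0.5 (draws)
S - Ea = 0.5 - 0.0909 = 0.4091
Rating change = 10 * 0.4091
= 4.09

4.09 rating points


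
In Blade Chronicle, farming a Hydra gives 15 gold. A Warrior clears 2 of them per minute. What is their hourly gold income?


Gold per minute = 15 * 2 = 30
Gold per hour = 30 * 60 = 1800

1800 gold/hour


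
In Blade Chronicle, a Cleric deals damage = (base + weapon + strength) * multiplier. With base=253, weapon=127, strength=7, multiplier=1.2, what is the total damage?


Sum base + weapon + str = 253 + 127 + 7 = 387
Multiply by 1.2:
387 * 1.2 = 464.4

464.4 damage


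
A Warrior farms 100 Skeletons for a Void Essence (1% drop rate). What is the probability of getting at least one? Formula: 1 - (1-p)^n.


P(at least one) = 1 - P(none) = 1 - (1-p)^n
p = 1/100 = 0.01
1 - p = 0.99
(1 - p)^100 = 0.99^100 = 0.366032
P(at least one) = 1 - 0.366032 = 0.6340

0.6340


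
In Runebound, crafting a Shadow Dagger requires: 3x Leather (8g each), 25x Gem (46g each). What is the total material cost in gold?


Cost breakdown:
  Leather: 3 * 8 = 24
  Gem: 25 * 46 = 1150
Total = 24 + 1150 = 1174

1174 gold


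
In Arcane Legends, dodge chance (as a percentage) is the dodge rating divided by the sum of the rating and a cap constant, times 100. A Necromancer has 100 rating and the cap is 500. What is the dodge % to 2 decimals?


dodge% = 100 / (100 + 500) * 100
= 100 / 600 * 100
= 0.166667 * 100
= 16.67%

16.67%


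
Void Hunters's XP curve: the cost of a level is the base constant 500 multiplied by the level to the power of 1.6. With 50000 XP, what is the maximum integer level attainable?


XP = 500 * level^1.6, so level = (XP / 500)^(1/1.6)
= (50000 / 500)^(1/1.6)
= 100.0^0.625
= 17.7828
Floor: level = 17

level 17


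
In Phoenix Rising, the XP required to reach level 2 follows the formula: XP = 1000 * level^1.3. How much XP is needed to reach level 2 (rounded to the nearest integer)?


XP = 1000 * level^1.3
Substitute level = 2:
XP = 1000 * 2^1.3
= 1000 * 2.4623
= 2462

2462 XP


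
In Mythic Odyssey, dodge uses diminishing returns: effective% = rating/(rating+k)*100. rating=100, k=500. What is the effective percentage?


effective% = rating / (rating + k) * 100
= 100 / (100 + 500) * 100
= 100 / 600 * 100
= 0.166667 * 100
= 16.67%

16.67%


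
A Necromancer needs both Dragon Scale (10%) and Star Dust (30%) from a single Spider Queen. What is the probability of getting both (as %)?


For independent events, P(both) = P(A) * P(B)
= 10% * 30%
= 300 / 100 %
= 3.0%

3.0%


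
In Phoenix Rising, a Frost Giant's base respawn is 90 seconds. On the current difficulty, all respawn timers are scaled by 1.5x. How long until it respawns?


Respawn time = base * multiplier
= 90 * 1.5
= 135.0 seconds

135.0 seconds


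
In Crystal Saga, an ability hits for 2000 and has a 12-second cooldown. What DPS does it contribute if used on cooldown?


DPS = damage / cooldown
= 2000 / 12
= 166.67

166.67 DPS


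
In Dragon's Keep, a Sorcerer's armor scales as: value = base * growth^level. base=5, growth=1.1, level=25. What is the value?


value = base * growth^level
= 5 * 1.1^25
= 5 * 10.834706
= 54.17

54.17 armor


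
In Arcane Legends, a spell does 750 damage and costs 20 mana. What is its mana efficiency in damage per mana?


Efficiency = damage / mana
= 750 / 20
= 37.50

37.50 dmg/mana


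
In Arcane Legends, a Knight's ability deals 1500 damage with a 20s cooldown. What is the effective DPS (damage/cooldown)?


DPS = damage / cooldown
= 1500 / 20
= 75.00

75.00 DPS


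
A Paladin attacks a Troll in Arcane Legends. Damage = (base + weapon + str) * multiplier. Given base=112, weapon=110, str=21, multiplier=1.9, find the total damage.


Sum base + weapon + str = 112 + 110 + 21 = 243
Multiply by 1.9:
243 * 1.9 = 461.7

461.7 damage


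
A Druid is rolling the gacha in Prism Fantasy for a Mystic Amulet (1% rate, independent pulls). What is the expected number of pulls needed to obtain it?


Expected pulls for a geometric distribution = 1/p = 100 / rate%
= 100 / 1
= 100.0

100.0 pulls


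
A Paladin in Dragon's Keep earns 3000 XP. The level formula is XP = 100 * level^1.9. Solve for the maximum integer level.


XP = 100 * level^1.9, so level = (XP / 100)^(1/1.9)
= (3000 / 100)^(1/1.9)
= 30.0^0.5263
= 5.9901
Floor: level = 5

level 5


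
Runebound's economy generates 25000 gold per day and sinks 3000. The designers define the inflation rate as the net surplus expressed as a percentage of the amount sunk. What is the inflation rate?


Net gold = 25000 - 3000 = 22000
Inflation rate = net / sunk * 100 = 22000 / 3000 * 100
= 7.333333 * 100
= 733.33%

733.33%


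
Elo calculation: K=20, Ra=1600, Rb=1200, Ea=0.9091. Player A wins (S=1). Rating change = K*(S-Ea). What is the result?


Elo update: delta = K * (S - Ea), where S = 1 (wins)
S - Ea = 1 - 0.9091 = 0.0909
Rating change = 20 * 0.0909
= 1.82

1.82 rating points


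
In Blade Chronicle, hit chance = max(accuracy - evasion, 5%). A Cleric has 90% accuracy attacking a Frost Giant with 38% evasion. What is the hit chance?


accuracy - evasion = 90 - 38 = 52
Apply floor: max(52, 5) = 52
Hit chance = 52%

52%


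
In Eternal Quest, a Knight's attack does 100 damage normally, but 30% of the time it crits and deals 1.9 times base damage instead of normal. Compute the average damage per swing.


E[dmg] = base * (1 + crit_chance * (crit_mult - 1))
cc as decimal = 30/100 = 0.3
cm - 1 = 1.9 - 1 = 0.9
Bonus factor = 0.3 * 0.9 = 0.27
Total multiplier = 1 + 0.27 = 1.27
Expected damage = 100 * 1.27 = 127.00

127.00 damage


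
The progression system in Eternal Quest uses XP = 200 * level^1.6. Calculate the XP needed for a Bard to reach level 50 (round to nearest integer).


XP = 200 * level^1.6
Substitute level = 50:
XP = 200 * 50^1.6
= 200 * 522.8198
= 104564

104564 XP


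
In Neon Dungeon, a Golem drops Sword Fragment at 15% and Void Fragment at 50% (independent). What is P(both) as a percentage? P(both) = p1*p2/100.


For independent events, P(both) = P(A) * P(B)
= 15% * 50%
= 750 / 100 %
= 7.5%

7.5%


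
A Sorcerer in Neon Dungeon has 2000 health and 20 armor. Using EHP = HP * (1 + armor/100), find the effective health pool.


EHP = 2000 * (1 + 20/100)
= 2000 * (1 + 0.2)
= 2000 * 1.2
= 2400.0

2400.0 EHP


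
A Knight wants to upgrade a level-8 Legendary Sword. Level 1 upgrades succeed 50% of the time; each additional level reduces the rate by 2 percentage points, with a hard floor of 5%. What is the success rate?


raw_rate = 50 - 2 * (8 - 1)
= 50 - 2 * 7
= 50 - 14
= 36
Apply floor: max(36, 5) = 36%

36%


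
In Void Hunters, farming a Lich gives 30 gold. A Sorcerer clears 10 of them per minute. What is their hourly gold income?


Gold per minute = 30 * 10 = 300
Gold per hour = 300 * 60 = 18000

18000 gold/hour


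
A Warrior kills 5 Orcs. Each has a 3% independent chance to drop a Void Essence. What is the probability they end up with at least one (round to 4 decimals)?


P(at least one) = 1 - P(none) = 1 - (1-p)^n
p = 3/100 = 0.03
1 - p = 0.97
(1 - p)^5 = 0.97^5 = 0.858734
P(at least one) = 1 - 0.858734 = 0.1413

0.1413


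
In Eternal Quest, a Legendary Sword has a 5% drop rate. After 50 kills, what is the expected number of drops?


Expected drops = kills * (drop_rate / 100)
= 50 * (5 / 100)
= 50 * 0.05
= 2.5

2.5 drops


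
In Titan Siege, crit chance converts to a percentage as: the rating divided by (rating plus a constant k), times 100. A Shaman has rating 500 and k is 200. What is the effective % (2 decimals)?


effective% = rating / (rating + k) * 100
= 500 / (500 + 200) * 100
= 500 / 700 * 100
= 0.714286 * 100
= 71.43%

71.43%


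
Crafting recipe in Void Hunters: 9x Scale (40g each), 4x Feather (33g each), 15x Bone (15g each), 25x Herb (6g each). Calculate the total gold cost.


Cost breakdown:
  Scale: 9 * 40 = 360
  Feather: 4 * 33 = 132
  Bone: 15 * 15 = 225
  Herb: 25 * 6 = 150
Total = 360 + 132 + 225 + 150 = 867

867 gold


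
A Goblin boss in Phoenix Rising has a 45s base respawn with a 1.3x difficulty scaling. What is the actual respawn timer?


Respawn time = base * multiplier
= 45 * 1.3
= 58.5 seconds

58.5 seconds


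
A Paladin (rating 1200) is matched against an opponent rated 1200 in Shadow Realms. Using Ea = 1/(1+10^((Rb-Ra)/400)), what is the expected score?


Elo expected score: Ea = 1/(1 + 10^((Rb-Ra)/400))
Rb - Ra = 1200 - 1200 = 0
(Rb-Ra)/400 = 0/400 = 0.0
10^0.0 = 1.0
Ea = 1/(1 + 1.0) = 1/2.0 = 0.5000

0.5000


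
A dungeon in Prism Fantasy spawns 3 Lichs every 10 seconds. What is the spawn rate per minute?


Spawns per minute = count * (60 / interval)
= 3 * (60 / 10)
= 3 * 6.0
= 18.0

18.0 per minute


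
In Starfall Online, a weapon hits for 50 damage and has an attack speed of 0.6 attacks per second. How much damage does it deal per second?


DPS = damage * attack_speed
= 50 * 0.6
= 30.0

30.0 DPS


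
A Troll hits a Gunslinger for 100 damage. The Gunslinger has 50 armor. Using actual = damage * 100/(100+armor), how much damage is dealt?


actual = 100 * 100 / (100 + 50)
= 100 * 100 / 150
= 10000 / 150
= 66.67

66.67 damage


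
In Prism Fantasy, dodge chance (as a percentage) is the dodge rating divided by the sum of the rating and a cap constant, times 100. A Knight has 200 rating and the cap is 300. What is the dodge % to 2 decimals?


dodge% = 200 / (200 + 300) * 100
= 200 / 500 * 100
= 0.4 * 100
= 40.00%

40.00%


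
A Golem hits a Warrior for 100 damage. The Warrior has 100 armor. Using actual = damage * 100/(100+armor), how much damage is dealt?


actual = 100 * 100 / (100 + 100)
= 100 * 100 / 200
= 10000 / 200
= 50.00

50.00 damage


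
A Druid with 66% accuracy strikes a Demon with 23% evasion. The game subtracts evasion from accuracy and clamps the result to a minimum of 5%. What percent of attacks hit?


accuracy - evasion = 66 - 23 = 43
Apply floor: max(43, 5) = 43
Hit chance = 43%

43%


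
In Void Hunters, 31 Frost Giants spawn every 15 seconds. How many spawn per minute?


Spawns per minute = count * (60 / interval)
= 31 * (60 / 15)
= 31 * 4.0
= 124.0

124.0 per minute


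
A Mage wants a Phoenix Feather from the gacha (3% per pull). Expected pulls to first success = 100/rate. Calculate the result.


Expected pulls for a geometric distribution = 1/p = 100 / rate%
= 100 / 3
= 33.33

33.33 pulls


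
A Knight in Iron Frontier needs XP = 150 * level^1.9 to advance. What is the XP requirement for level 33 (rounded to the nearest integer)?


XP = 150 * level^1.9
Substitute level = 33:
XP = 150 * 33^1.9
= 150 * 767.6734
= 115151

115151 XP


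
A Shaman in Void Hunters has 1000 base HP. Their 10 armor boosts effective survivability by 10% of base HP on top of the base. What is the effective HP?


EHP = 1000 * (1 + 10/100)
= 1000 * (1 + 0.1)
= 1000 * 1.1
= 1100.0

1100.0 EHP


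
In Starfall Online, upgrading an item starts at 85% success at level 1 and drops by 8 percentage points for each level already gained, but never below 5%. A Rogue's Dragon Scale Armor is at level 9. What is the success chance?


raw_rate = 85 - 8 * (9 - 1)
= 85 - 8 * 8
= 85 - 64
= 21
Apply floor: max(21, 5) = 21%

21%


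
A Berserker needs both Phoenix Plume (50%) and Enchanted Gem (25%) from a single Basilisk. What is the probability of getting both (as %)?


For independent events, P(both) = P(A) * P(B)
= 50% * 25%
= 1250 / 100 %
= 12.5%

12.5%


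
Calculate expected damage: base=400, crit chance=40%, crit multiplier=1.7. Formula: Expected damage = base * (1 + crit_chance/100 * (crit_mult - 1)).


E[dmg] = base * (1 + crit_chance * (crit_mult - 1))
cc as decimal = 40/100 = 0.4
cm - 1 = 1.7 - 1 = 0.7
Bonus factor = 0.4 * 0.7 = 0.28
Total multiplier = 1 + 0.28 = 1.28
Expected damage = 400 * 1.28 = 512.00

512.00 damage


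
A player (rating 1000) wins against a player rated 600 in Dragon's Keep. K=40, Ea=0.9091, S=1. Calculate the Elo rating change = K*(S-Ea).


Elo update: delta = K * (S - Ea), where S = 1 (wins)
S - Ea = 1 - 0.9091 = 0.0909
Rating change = 40 * 0.0909
= 3.64

3.64 rating points


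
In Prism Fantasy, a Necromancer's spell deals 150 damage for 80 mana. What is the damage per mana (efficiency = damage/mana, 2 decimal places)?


Efficiency = damage / mana
= 150 / 80
= 1.88

1.88 dmg/mana


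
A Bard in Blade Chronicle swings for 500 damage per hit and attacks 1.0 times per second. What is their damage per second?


DPS = damage * attack_speed
= 500 * 1.0
= 500.0

500.0 DPS


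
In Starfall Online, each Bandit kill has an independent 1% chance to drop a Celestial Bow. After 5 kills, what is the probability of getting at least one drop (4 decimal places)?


P(at least one) = 1 - P(none) = 1 - (1-p)^n
p = 1/100 = 0.01
1 - p = 0.99
(1 - p)^5 = 0.99^5 = 0.950990
P(at least one) = 1 - 0.950990 = 0.0490

0.0490


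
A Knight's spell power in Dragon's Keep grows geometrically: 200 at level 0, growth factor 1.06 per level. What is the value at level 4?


value = base * growth^level
= 200 * 1.06^4
= 200 * 1.262477
= 252.50

252.50 spell power


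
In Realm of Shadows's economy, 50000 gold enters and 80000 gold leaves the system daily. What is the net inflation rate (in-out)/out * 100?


Net gold = 50000 - 80000 = -30000
Inflation rate = net / sunk * 100 = -30000 / 80000 * 100
= -0.375 * 100
= -37.50%

-37.50%


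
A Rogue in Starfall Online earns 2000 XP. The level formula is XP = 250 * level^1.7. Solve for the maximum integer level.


XP = 250 * level^1.7, so level = (XP / 250)^(1/1.7)
= (2000 / 250)^(1/1.7)
= 8.0^0.5882
= 3.398
Floor: level = 3

level 3


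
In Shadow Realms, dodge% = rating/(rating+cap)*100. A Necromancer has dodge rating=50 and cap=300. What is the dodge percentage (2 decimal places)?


dodge% = 50 / (50 + 300) * 100
= 50 / 350 * 100
= 0.142857 * 100
= 14.29%

14.29%


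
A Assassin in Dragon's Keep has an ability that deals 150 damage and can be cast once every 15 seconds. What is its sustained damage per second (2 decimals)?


DPS = damage / cooldown
= 150 / 15
= 10.00

10.00 DPS


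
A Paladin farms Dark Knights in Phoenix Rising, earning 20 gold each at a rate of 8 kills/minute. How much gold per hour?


Gold per minute = 20 * 8 = 160
Gold per hour = 160 * 60 = 9600

9600 gold/hour


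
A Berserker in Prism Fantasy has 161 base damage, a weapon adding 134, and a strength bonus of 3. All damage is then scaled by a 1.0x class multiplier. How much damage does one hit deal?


Sum base + weapon + str = 161 + 134 + 3 = 298
Multiply by 1.0:
298 * 1.0 = 298.0

298.0 damage


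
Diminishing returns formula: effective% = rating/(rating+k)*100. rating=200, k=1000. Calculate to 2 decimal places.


effective% = rating / (rating + k) * 100
= 200 / (200 + 1000) * 100
= 200 / 1200 * 100
= 0.166667 * 100
= 16.67%

16.67%


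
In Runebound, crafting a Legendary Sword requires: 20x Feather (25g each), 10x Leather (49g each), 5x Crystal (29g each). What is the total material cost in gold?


Cost breakdown:
  Feather: 20 * 25 = 500
  Leather: 10 * 49 = 490
  Crystal: 5 * 29 = 145
Total = 500 + 490 + 145 = 1135

1135 gold


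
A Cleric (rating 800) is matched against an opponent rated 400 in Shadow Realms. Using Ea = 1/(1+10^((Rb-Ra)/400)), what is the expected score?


Elo expected score: Ea = 1/(1 + 10^((Rb-Ra)/400))
Rb - Ra = 400 - 800 = -400
(Rb-Ra)/400 = -400/400 = -1.0
10^-1.0 = 0.1
Ea = 1/(1 + 0.1) = 1/1.1 = 0.9091

0.9091


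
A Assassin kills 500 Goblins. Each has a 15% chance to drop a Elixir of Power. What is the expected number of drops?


Expected drops = kills * (drop_rate / 100)
= 500 * (15 / 100)
= 500 * 0.15
= 75.0

75.0 drops


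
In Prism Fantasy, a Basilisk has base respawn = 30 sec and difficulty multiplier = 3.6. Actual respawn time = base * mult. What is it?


Respawn time = base * multiplier
= 30 * 3.6
= 108.0 seconds

108.0 seconds


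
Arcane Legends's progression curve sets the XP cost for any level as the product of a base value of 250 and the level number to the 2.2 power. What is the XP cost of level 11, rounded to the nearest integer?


XP = 250 * level^2.2
Substitute level = 11:
XP = 250 * 11^2.2
= 250 * 195.4627
= 48866

48866 XP


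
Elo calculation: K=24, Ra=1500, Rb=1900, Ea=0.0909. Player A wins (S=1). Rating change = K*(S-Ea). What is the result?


Elo update: delta = K * (S - Ea), where S = 1 (wins)
S - Ea = 1 - 0.0909 = 0.9091
Rating change = 24 * 0.9091
= 21.82

21.82 rating points


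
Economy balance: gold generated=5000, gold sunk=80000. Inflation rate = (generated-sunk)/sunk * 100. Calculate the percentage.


Net gold = 5000 - 80000 = -75000
Inflation rate = net / sunk * 100 = -75000 / 80000 * 100
= -0.9375 * 100
= -93.75%

-93.75%


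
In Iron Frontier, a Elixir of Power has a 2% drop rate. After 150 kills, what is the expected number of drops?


Expected drops = kills * (drop_rate / 100)
= 150 * (2 / 100)
= 150 * 0.02
= 3.0

3.0 drops


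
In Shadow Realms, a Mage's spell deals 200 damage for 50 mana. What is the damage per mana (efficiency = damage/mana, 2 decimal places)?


Efficiency = damage / mana
= 200 / 50
= 4.00

4.00 dmg/mana


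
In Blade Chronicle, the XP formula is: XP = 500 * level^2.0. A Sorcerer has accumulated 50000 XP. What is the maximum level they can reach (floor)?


XP = 500 * level^2.0, so level = (XP / 500)^(1/2.0)
= (50000 / 500)^(1/2.0)
= 100.0^0.5
= 10.0
Floor: level = 10

level 10


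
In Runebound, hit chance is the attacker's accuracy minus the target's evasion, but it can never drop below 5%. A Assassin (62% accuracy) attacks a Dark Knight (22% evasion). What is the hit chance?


accuracy - evasion = 62 - 22 = 40
Apply floor: max(40, 5) = 40
Hit chance = 40%

40%


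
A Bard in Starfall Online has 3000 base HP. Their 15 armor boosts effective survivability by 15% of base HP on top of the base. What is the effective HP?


EHP = 3000 * (1 + 15/100)
= 3000 * (1 + 0.15)
= 3000 * 1.15
= 3450.0

3450.0 EHP


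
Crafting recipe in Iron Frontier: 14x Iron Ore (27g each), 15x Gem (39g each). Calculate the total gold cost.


Cost breakdown:
  Iron Ore: 14 * 27 = 378
  Gem: 15 * 39 = 585
Total = 378 + 585 = 963

963 gold


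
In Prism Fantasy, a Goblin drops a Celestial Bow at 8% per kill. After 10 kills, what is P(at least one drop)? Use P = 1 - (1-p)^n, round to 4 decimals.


P(at least one) = 1 - P(none) = 1 - (1-p)^n
p = 8/100 = 0.08
1 - p = 0.92
(1 - p)^10 = 0.92^10 = 0.434388
P(at least one) = 1 - 0.434388 = 0.5656

0.5656


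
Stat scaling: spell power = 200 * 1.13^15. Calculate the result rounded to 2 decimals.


value = base * growth^level
= 200 * 1.13^15
= 200 * 6.25427
= 1250.85

1250.85 spell power


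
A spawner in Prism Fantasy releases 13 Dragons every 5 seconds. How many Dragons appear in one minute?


Spawns per minute = count * (60 / interval)
= 13 * (60 / 5)
= 13 * 12.0
= 156.0

156.0 per minute


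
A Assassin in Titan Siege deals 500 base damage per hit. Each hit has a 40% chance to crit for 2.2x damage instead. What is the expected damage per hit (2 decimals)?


E[dmg] = base * (1 + crit_chance * (crit_mult - 1))
cc as decimal = 40/100 = 0.4
cm - 1 = 2.2 - 1 = 1.2
Bonus factor = 0.4 * 1.2 = 0.48
Total multiplier = 1 + 0.48 = 1.48
Expected damage = 500 * 1.48 = 740.00

740.00 damage


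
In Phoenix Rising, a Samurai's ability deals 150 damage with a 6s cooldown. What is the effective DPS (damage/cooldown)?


DPS = damage / cooldown
= 150 / 6
= 25.00

25.00 DPS


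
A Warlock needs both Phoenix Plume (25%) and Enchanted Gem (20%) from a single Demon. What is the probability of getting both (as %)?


For independent events, P(both) = P(A) * P(B)
= 25% * 20%
= 500 / 100 %
= 5.0%

5.0%


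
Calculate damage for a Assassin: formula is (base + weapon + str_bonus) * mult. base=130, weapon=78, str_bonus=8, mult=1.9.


Sum base + weapon + str = 130 + 78 + 8 = 216
Multiply by 1.9:
216 * 1.9 = 410.4

410.4 damage


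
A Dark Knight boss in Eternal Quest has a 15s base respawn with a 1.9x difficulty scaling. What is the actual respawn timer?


Respawn time = base * multiplier
= 15 * 1.9
= 28.5 seconds

28.5 seconds


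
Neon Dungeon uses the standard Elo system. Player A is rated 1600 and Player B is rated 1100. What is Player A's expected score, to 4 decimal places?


Elo expected score: Ea = 1/(1 + 10^((Rb-Ra)/400))
Rb - Ra = 1100 - 1600 = -500
(Rb-Ra)/400 = -500/400 = -1.25
10^-1.25 = 0.056234
Ea = 1/(1 + 0.056234) = 1/1.056234 = 0.9468

0.9468


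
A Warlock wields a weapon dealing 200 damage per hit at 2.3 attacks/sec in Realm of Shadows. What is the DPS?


DPS = damage * attack_speed
= 200 * 2.3
= 460.0

460.0 DPS


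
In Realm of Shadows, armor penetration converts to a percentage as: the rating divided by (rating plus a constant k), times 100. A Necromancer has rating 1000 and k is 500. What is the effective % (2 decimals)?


effective% = rating / (rating + k) * 100
= 1000 / (1000 + 500) * 100
= 1000 / 1500 * 100
= 0.666667 * 100
= 66.67%

66.67%
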